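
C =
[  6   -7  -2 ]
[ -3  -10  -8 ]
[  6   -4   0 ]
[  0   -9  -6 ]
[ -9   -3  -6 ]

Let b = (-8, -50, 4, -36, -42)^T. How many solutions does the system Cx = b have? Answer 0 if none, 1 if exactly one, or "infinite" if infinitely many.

infinite

Row reduce the augmented matrix [C | b].
R2 ← R2 + (1/2)·R1: [0, -27/2, -9, -54]
R3 ← R3 − R1: [0, 3, 2, 12]
R5 ← R5 + (3/2)·R1: [0, -27/2, -9, -54]
R3 ← R3 + (2/9)·R2: [0, 0, 0, 0]
R4 ← R4 − (2/3)·R2: [0, 0, 0, 0]
R5 ← R5 − R2: [0, 0, 0, 0]
The echelon form has 2 nonzero rows, and every pivot lies in the first 3 columns, so rank(C) = rank([C|b]) = 2.
The system is consistent.
rank = 2 < 3 unknowns, so there are infinitely many solutions.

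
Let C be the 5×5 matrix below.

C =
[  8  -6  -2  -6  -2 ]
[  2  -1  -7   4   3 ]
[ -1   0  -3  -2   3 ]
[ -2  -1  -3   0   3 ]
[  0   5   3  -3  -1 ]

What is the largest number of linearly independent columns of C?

Row reduce to echelon form.
R2 ← R2 − (1/4)·R1: [0, 1/2, -13/2, 11/2, 7/2]
R3 ← R3 + (1/8)·R1: [0, -3/4, -13/4, -11/4, 11/4]
R4 ← R4 + (1/4)·R1: [0, -5/2, -7/2, -3/2, 5/2]
R3 ← R3 + (3/2)·R2: [0, 0, -13, 11/2, 8]
R4 ← R4 + (5)·R2: [0, 0, -36, 26, 20]
R5 ← R5 − (10)·R2: [0, 0, 68, -58, -36]
R4 ← R4 − (36/13)·R3: [0, 0, 0, 140/13, -28/13]
R5 ← R5 + (68/13)·R3: [0, 0, 0, -380/13, 76/13]
R5 ← R5 + (19/7)·R4: [0, 0, 0, 0, 0]
Echelon form has 4 nonzero rows, so rank(C) = 4.
The rank gives the maximum number of linearly independent columns: 4.

4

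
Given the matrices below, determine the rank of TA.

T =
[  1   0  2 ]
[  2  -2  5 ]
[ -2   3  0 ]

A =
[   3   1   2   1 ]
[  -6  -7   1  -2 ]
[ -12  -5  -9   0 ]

3

First compute TA:
[[-21,  -9, -16,   1],
 [-42,  -9, -43,   6],
 [-24, -23,  -1,  -8]]
Now row reduce the product.
R2 ← R2 − (2)·R1: [0, 9, -11, 4]
R3 ← R3 − (8/7)·R1: [0, -89/7, 121/7, -64/7]
R3 ← R3 + (89/63)·R2: [0, 0, 110/63, -220/63]
3 nonzero rows, so rank(TA) = 3.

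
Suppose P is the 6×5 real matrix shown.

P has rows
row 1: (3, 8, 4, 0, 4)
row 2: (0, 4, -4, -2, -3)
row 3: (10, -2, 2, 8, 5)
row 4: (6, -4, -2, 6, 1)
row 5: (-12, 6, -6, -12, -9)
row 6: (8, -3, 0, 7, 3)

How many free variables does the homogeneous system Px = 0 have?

1

Row reduce to echelon form.
R3 ← R3 − (10/3)·R1: [0, -86/3, -34/3, 8, -25/3]
R4 ← R4 − (2)·R1: [0, -20, -10, 6, -7]
R5 ← R5 + (4)·R1: [0, 38, 10, -12, 7]
R6 ← R6 − (8/3)·R1: [0, -73/3, -32/3, 7, -23/3]
R3 ← R3 + (43/6)·R2: [0, 0, -40, -19/3, -179/6]
R4 ← R4 + (5)·R2: [0, 0, -30, -4, -22]
R5 ← R5 − (19/2)·R2: [0, 0, 48, 7, 71/2]
R6 ← R6 + (73/12)·R2: [0, 0, -35, -31/6, -311/12]
R4 ← R4 − (3/4)·R3: [0, 0, 0, 3/4, 3/8]
R5 ← R5 + (6/5)·R3: [0, 0, 0, -3/5, -3/10]
R6 ← R6 − (7/8)·R3: [0, 0, 0, 3/8, 3/16]
R5 ← R5 + (4/5)·R4: [0, 0, 0, 0, 0]
R6 ← R6 − (1/2)·R4: [0, 0, 0, 0, 0]
4 nonzero rows, so rank(P) = 4.
P has 5 columns; by rank–nullity, nullity = 5 − 4 = 1.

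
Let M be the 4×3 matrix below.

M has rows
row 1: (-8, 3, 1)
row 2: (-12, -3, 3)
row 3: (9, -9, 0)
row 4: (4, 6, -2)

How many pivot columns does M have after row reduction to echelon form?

2

Row reduce to echelon form.
R2 ← R2 − (3/2)·R1: [0, -15/2, 3/2]
R3 ← R3 + (9/8)·R1: [0, -45/8, 9/8]
R4 ← R4 + (1/2)·R1: [0, 15/2, -3/2]
R3 ← R3 − (3/4)·R2: [0, 0, 0]
R4 ← R4 + R2: [0, 0, 0]
Echelon form has 2 nonzero rows, so rank(M) = 2.
Each nonzero row contributes one pivot column: 2 pivot columns.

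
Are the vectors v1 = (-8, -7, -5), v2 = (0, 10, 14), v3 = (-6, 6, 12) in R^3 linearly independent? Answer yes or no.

Form the matrix with these vectors as rows and row reduce.
R3 ← R3 − (3/4)·R1: [0, 45/4, 63/4]
R3 ← R3 − (9/8)·R2: [0, 0, 0]
2 nonzero rows, so the 3 vectors span a space of dimension 2.
Since 2 < 3, the vectors are linearly dependent.

no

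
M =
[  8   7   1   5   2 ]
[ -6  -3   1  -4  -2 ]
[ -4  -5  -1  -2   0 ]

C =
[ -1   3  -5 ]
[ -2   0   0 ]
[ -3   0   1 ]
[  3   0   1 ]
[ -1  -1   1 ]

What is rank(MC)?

3

First compute MC:
[[-12,  22, -32],
 [ -1, -16,  25],
 [ 11, -12,  17]]
Now row reduce the product.
R2 ← R2 − (1/12)·R1: [0, -107/6, 83/3]
R3 ← R3 + (11/12)·R1: [0, 49/6, -37/3]
R3 ← R3 + (49/107)·R2: [0, 0, 36/107]
3 nonzero rows, so rank(MC) = 3.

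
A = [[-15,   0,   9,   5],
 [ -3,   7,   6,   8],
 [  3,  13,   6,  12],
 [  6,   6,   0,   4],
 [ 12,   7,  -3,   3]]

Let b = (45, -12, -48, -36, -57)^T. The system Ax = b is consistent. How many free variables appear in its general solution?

2

Row reduce the augmented matrix [A | b].
R2 ← R2 − (1/5)·R1: [0, 7, 21/5, 7, -21]
R3 ← R3 + (1/5)·R1: [0, 13, 39/5, 13, -39]
R4 ← R4 + (2/5)·R1: [0, 6, 18/5, 6, -18]
R5 ← R5 + (4/5)·R1: [0, 7, 21/5, 7, -21]
R3 ← R3 − (13/7)·R2: [0, 0, 0, 0, 0]
R4 ← R4 − (6/7)·R2: [0, 0, 0, 0, 0]
R5 ← R5 − R2: [0, 0, 0, 0, 0]
The echelon form has 2 nonzero rows, and every pivot lies in the first 4 columns, so rank(A) = rank([A|b]) = 2.
The system is consistent.
Free variables = (unknowns) − (rank) = 4 − 2 = 2.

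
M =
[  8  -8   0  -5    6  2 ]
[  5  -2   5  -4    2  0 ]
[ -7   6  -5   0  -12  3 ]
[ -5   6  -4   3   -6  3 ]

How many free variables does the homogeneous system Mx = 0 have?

Row reduce to echelon form.
R2 ← R2 − (5/8)·R1: [0, 3, 5, -7/8, -7/4, -5/4]
R3 ← R3 + (7/8)·R1: [0, -1, -5, -35/8, -27/4, 19/4]
R4 ← R4 + (5/8)·R1: [0, 1, -4, -1/8, -9/4, 17/4]
R3 ← R3 + (1/3)·R2: [0, 0, -10/3, -14/3, -22/3, 13/3]
R4 ← R4 − (1/3)·R2: [0, 0, -17/3, 1/6, -5/3, 14/3]
R4 ← R4 − (17/10)·R3: [0, 0, 0, 81/10, 54/5, -27/10]
4 nonzero rows, so rank(M) = 4.
M has 6 columns; by rank–nullity, nullity = 6 − 4 = 2.

2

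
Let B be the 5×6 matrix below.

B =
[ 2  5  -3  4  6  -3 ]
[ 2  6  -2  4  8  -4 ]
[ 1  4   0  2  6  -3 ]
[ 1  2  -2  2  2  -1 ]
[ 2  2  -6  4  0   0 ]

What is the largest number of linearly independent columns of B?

2

Row reduce to echelon form.
R2 ← R2 − R1: [0, 1, 1, 0, 2, -1]
R3 ← R3 − (1/2)·R1: [0, 3/2, 3/2, 0, 3, -3/2]
R4 ← R4 − (1/2)·R1: [0, -1/2, -1/2, 0, -1, 1/2]
R5 ← R5 − R1: [0, -3, -3, 0, -6, 3]
R3 ← R3 − (3/2)·R2: [0, 0, 0, 0, 0, 0]
R4 ← R4 + (1/2)·R2: [0, 0, 0, 0, 0, 0]
R5 ← R5 + (3)·R2: [0, 0, 0, 0, 0, 0]
Echelon form has 2 nonzero rows, so rank(B) = 2.
The rank gives the maximum number of linearly independent columns: 2.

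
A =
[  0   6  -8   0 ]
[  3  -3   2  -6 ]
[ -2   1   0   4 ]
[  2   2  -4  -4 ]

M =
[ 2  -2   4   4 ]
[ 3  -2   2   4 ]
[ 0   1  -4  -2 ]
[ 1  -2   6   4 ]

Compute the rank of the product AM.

First compute AM:
[[ 18, -20,  44,  40],
 [ -9,  14, -38, -28],
 [  3,  -6,  18,  12],
 [  6,  -4,   4,   8]]
Now row reduce the product.
R2 ← R2 + (1/2)·R1: [0, 4, -16, -8]
R3 ← R3 − (1/6)·R1: [0, -8/3, 32/3, 16/3]
R4 ← R4 − (1/3)·R1: [0, 8/3, -32/3, -16/3]
R3 ← R3 + (2/3)·R2: [0, 0, 0, 0]
R4 ← R4 − (2/3)·R2: [0, 0, 0, 0]
2 nonzero rows, so rank(AM) = 2.

2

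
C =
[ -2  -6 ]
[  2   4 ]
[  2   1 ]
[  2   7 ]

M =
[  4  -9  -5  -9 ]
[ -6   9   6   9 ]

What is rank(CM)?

2

First compute CM:
[[ 28, -36, -26, -36],
 [-16,  18,  14,  18],
 [  2,  -9,  -4,  -9],
 [-34,  45,  32,  45]]
Now row reduce the product.
R2 ← R2 + (4/7)·R1: [0, -18/7, -6/7, -18/7]
R3 ← R3 − (1/14)·R1: [0, -45/7, -15/7, -45/7]
R4 ← R4 + (17/14)·R1: [0, 9/7, 3/7, 9/7]
R3 ← R3 − (5/2)·R2: [0, 0, 0, 0]
R4 ← R4 + (1/2)·R2: [0, 0, 0, 0]
2 nonzero rows, so rank(CM) = 2.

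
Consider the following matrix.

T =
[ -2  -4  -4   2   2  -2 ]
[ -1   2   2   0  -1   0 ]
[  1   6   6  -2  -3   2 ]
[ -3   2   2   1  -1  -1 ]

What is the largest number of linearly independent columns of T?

Row reduce to echelon form.
R2 ← R2 − (1/2)·R1: [0, 4, 4, -1, -2, 1]
R3 ← R3 + (1/2)·R1: [0, 4, 4, -1, -2, 1]
R4 ← R4 − (3/2)·R1: [0, 8, 8, -2, -4, 2]
R3 ← R3 − R2: [0, 0, 0, 0, 0, 0]
R4 ← R4 − (2)·R2: [0, 0, 0, 0, 0, 0]
Echelon form has 2 nonzero rows, so rank(T) = 2.
The rank gives the maximum number of linearly independent columns: 2.

2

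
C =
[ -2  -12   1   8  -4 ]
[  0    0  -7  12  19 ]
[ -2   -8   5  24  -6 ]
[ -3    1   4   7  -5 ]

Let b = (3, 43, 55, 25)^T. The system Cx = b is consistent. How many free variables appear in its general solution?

Row reduce the augmented matrix [C | b].
R3 ← R3 − R1: [0, 4, 4, 16, -2, 52]
R4 ← R4 − (3/2)·R1: [0, 19, 5/2, -5, 1, 41/2]
Swap R2 ↔ R3
R4 ← R4 − (19/4)·R2: [0, 0, -33/2, -81, 21/2, -453/2]
R4 ← R4 − (33/14)·R3: [0, 0, 0, -765/7, -240/7, -2295/7]
The echelon form has 4 nonzero rows, and every pivot lies in the first 5 columns, so rank(C) = rank([C|b]) = 4.
The system is consistent.
Free variables = (unknowns) − (rank) = 5 − 4 = 1.

1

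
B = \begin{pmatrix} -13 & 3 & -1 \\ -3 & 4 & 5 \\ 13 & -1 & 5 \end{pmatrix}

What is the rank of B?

Row reduce to echelon form.
R2 ← R2 − (3/13)·R1: [0, 43/13, 68/13]
R3 ← R3 + R1: [0, 2, 4]
R3 ← R3 − (26/43)·R2: [0, 0, 36/43]
Echelon form has 3 nonzero rows, so rank(B) = 3.

3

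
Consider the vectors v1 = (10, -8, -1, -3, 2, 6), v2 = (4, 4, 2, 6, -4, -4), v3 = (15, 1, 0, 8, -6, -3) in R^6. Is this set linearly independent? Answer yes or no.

yes

Form the matrix with these vectors as rows and row reduce.
R2 ← R2 − (2/5)·R1: [0, 36/5, 12/5, 36/5, -24/5, -32/5]
R3 ← R3 − (3/2)·R1: [0, 13, 3/2, 25/2, -9, -12]
R3 ← R3 − (65/36)·R2: [0, 0, -17/6, -1/2, -1/3, -4/9]
3 nonzero rows, so the 3 vectors span a space of dimension 3.
Since 3 = 3, the vectors are linearly independent.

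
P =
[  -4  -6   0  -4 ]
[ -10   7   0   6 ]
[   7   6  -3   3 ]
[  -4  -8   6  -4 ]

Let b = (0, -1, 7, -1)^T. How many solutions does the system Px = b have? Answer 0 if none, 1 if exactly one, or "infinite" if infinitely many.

0

Row reduce the augmented matrix [P | b].
R2 ← R2 − (5/2)·R1: [0, 22, 0, 16, -1]
R3 ← R3 + (7/4)·R1: [0, -9/2, -3, -4, 7]
R4 ← R4 − R1: [0, -2, 6, 0, -1]
R3 ← R3 + (9/44)·R2: [0, 0, -3, -8/11, 299/44]
R4 ← R4 + (1/11)·R2: [0, 0, 6, 16/11, -12/11]
R4 ← R4 + (2)·R3: [0, 0, 0, 0, 25/2]
The echelon form has 4 nonzero rows; the last pivot sits in the augmented column, so rank(P) = 3 but rank([P|b]) = 4.
Since the ranks differ, the system is inconsistent.
It has no solutions.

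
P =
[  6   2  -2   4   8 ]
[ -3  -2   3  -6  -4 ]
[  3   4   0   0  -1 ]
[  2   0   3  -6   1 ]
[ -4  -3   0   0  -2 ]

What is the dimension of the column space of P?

3

Row reduce to echelon form.
R2 ← R2 + (1/2)·R1: [0, -1, 2, -4, 0]
R3 ← R3 − (1/2)·R1: [0, 3, 1, -2, -5]
R4 ← R4 − (1/3)·R1: [0, -2/3, 11/3, -22/3, -5/3]
R5 ← R5 + (2/3)·R1: [0, -5/3, -4/3, 8/3, 10/3]
R3 ← R3 + (3)·R2: [0, 0, 7, -14, -5]
R4 ← R4 − (2/3)·R2: [0, 0, 7/3, -14/3, -5/3]
R5 ← R5 − (5/3)·R2: [0, 0, -14/3, 28/3, 10/3]
R4 ← R4 − (1/3)·R3: [0, 0, 0, 0, 0]
R5 ← R5 + (2/3)·R3: [0, 0, 0, 0, 0]
Echelon form has 3 nonzero rows, so rank(P) = 3.
The column space has dimension equal to the rank: 3.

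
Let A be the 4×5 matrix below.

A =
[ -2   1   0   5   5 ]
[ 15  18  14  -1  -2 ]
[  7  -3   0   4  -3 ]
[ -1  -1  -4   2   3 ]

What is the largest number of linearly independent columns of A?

Row reduce to echelon form.
R2 ← R2 + (15/2)·R1: [0, 51/2, 14, 73/2, 71/2]
R3 ← R3 + (7/2)·R1: [0, 1/2, 0, 43/2, 29/2]
R4 ← R4 − (1/2)·R1: [0, -3/2, -4, -1/2, 1/2]
R3 ← R3 − (1/51)·R2: [0, 0, -14/51, 1060/51, 704/51]
R4 ← R4 + (1/17)·R2: [0, 0, -54/17, 28/17, 44/17]
R4 ← R4 − (81/7)·R3: [0, 0, 0, -1672/7, -1100/7]
Echelon form has 4 nonzero rows, so rank(A) = 4.
The rank gives the maximum number of linearly independent columns: 4.

4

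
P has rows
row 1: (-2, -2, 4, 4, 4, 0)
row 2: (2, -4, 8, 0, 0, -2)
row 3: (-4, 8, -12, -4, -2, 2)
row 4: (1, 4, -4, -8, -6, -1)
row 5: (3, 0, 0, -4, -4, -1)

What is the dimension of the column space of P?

Row reduce to echelon form.
R2 ← R2 + R1: [0, -6, 12, 4, 4, -2]
R3 ← R3 − (2)·R1: [0, 12, -20, -12, -10, 2]
R4 ← R4 + (1/2)·R1: [0, 3, -2, -6, -4, -1]
R5 ← R5 + (3/2)·R1: [0, -3, 6, 2, 2, -1]
R3 ← R3 + (2)·R2: [0, 0, 4, -4, -2, -2]
R4 ← R4 + (1/2)·R2: [0, 0, 4, -4, -2, -2]
R5 ← R5 − (1/2)·R2: [0, 0, 0, 0, 0, 0]
R4 ← R4 − R3: [0, 0, 0, 0, 0, 0]
Echelon form has 3 nonzero rows, so rank(P) = 3.
The column space has dimension equal to the rank: 3.

3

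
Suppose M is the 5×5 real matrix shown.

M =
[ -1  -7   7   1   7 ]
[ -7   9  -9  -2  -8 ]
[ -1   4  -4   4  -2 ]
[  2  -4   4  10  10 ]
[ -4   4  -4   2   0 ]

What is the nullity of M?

Row reduce to echelon form.
R2 ← R2 − (7)·R1: [0, 58, -58, -9, -57]
R3 ← R3 − R1: [0, 11, -11, 3, -9]
R4 ← R4 + (2)·R1: [0, -18, 18, 12, 24]
R5 ← R5 − (4)·R1: [0, 32, -32, -2, -28]
R3 ← R3 − (11/58)·R2: [0, 0, 0, 273/58, 105/58]
R4 ← R4 + (9/29)·R2: [0, 0, 0, 267/29, 183/29]
R5 ← R5 − (16/29)·R2: [0, 0, 0, 86/29, 100/29]
R4 ← R4 − (178/91)·R3: [0, 0, 0, 0, 36/13]
R5 ← R5 − (172/273)·R3: [0, 0, 0, 0, 30/13]
R5 ← R5 − (5/6)·R4: [0, 0, 0, 0, 0]
4 nonzero rows, so rank(M) = 4.
M has 5 columns; by rank–nullity, nullity = 5 − 4 = 1.

1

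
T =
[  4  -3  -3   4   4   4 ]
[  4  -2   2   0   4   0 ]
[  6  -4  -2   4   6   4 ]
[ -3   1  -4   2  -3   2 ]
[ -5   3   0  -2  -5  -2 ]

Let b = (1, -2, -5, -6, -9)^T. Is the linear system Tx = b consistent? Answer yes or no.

Row reduce the augmented matrix [T | b].
R2 ← R2 − R1: [0, 1, 5, -4, 0, -4, -3]
R3 ← R3 − (3/2)·R1: [0, 1/2, 5/2, -2, 0, -2, -13/2]
R4 ← R4 + (3/4)·R1: [0, -5/4, -25/4, 5, 0, 5, -21/4]
R5 ← R5 + (5/4)·R1: [0, -3/4, -15/4, 3, 0, 3, -31/4]
R3 ← R3 − (1/2)·R2: [0, 0, 0, 0, 0, 0, -5]
R4 ← R4 + (5/4)·R2: [0, 0, 0, 0, 0, 0, -9]
R5 ← R5 + (3/4)·R2: [0, 0, 0, 0, 0, 0, -10]
R4 ← R4 − (9/5)·R3: [0, 0, 0, 0, 0, 0, 0]
R5 ← R5 − (2)·R3: [0, 0, 0, 0, 0, 0, 0]
The echelon form has 3 nonzero rows; the last pivot sits in the augmented column, so rank(T) = 2 but rank([T|b]) = 3.
Since the ranks differ, the system is inconsistent.

no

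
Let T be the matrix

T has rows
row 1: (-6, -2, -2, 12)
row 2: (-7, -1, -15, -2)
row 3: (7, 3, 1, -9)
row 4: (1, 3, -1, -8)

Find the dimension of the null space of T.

0

Row reduce to echelon form.
R2 ← R2 − (7/6)·R1: [0, 4/3, -38/3, -16]
R3 ← R3 + (7/6)·R1: [0, 2/3, -4/3, 5]
R4 ← R4 + (1/6)·R1: [0, 8/3, -4/3, -6]
R3 ← R3 − (1/2)·R2: [0, 0, 5, 13]
R4 ← R4 − (2)·R2: [0, 0, 24, 26]
R4 ← R4 − (24/5)·R3: [0, 0, 0, -182/5]
4 nonzero rows, so rank(T) = 4.
T has 4 columns; by rank–nullity, nullity = 4 − 4 = 0.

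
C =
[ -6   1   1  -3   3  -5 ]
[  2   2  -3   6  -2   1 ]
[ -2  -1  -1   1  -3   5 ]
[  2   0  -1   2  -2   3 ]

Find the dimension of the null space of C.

2

Row reduce to echelon form.
R2 ← R2 + (1/3)·R1: [0, 7/3, -8/3, 5, -1, -2/3]
R3 ← R3 − (1/3)·R1: [0, -4/3, -4/3, 2, -4, 20/3]
R4 ← R4 + (1/3)·R1: [0, 1/3, -2/3, 1, -1, 4/3]
R3 ← R3 + (4/7)·R2: [0, 0, -20/7, 34/7, -32/7, 44/7]
R4 ← R4 − (1/7)·R2: [0, 0, -2/7, 2/7, -6/7, 10/7]
R4 ← R4 − (1/10)·R3: [0, 0, 0, -1/5, -2/5, 4/5]
4 nonzero rows, so rank(C) = 4.
C has 6 columns; by rank–nullity, nullity = 6 − 4 = 2.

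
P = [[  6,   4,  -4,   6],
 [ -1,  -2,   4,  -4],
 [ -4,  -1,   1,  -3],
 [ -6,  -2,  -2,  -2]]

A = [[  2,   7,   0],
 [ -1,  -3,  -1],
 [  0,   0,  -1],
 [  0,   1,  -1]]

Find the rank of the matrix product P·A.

First compute PA:
[[  8,  36,  -6],
 [  0,  -5,   2],
 [ -7, -28,   3],
 [-10, -38,   6]]
Now row reduce the product.
R3 ← R3 + (7/8)·R1: [0, 7/2, -9/4]
R4 ← R4 + (5/4)·R1: [0, 7, -3/2]
R3 ← R3 + (7/10)·R2: [0, 0, -17/20]
R4 ← R4 + (7/5)·R2: [0, 0, 13/10]
R4 ← R4 + (26/17)·R3: [0, 0, 0]
3 nonzero rows, so rank(PA) = 3.

3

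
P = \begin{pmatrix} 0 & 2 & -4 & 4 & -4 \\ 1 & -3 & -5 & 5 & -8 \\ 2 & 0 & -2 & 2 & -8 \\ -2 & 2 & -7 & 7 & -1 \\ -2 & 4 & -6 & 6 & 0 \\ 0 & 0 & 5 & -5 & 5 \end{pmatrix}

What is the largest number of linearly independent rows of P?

3

Row reduce to echelon form.
Swap R1 ↔ R2
R3 ← R3 − (2)·R1: [0, 6, 8, -8, 8]
R4 ← R4 + (2)·R1: [0, -4, -17, 17, -17]
R5 ← R5 + (2)·R1: [0, -2, -16, 16, -16]
R3 ← R3 − (3)·R2: [0, 0, 20, -20, 20]
R4 ← R4 + (2)·R2: [0, 0, -25, 25, -25]
R5 ← R5 + R2: [0, 0, -20, 20, -20]
R4 ← R4 + (5/4)·R3: [0, 0, 0, 0, 0]
R5 ← R5 + R3: [0, 0, 0, 0, 0]
R6 ← R6 − (1/4)·R3: [0, 0, 0, 0, 0]
Echelon form has 3 nonzero rows, so rank(P) = 3.
The rank gives the maximum number of linearly independent rows: 3.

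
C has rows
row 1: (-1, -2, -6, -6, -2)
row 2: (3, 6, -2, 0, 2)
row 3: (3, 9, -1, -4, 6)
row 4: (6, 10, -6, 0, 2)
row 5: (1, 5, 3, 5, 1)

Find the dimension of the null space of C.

Row reduce to echelon form.
R2 ← R2 + (3)·R1: [0, 0, -20, -18, -4]
R3 ← R3 + (3)·R1: [0, 3, -19, -22, 0]
R4 ← R4 + (6)·R1: [0, -2, -42, -36, -10]
R5 ← R5 + R1: [0, 3, -3, -1, -1]
Swap R2 ↔ R3
R4 ← R4 + (2/3)·R2: [0, 0, -164/3, -152/3, -10]
R5 ← R5 − R2: [0, 0, 16, 21, -1]
R4 ← R4 − (41/15)·R3: [0, 0, 0, -22/15, 14/15]
R5 ← R5 + (4/5)·R3: [0, 0, 0, 33/5, -21/5]
R5 ← R5 + (9/2)·R4: [0, 0, 0, 0, 0]
4 nonzero rows, so rank(C) = 4.
C has 5 columns; by rank–nullity, nullity = 5 − 4 = 1.

1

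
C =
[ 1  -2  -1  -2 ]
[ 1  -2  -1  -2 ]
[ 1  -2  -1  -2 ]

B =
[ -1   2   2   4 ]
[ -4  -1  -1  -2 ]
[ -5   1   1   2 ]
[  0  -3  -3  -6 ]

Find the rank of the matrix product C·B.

1

First compute CB:
[[ 12,   9,   9,  18],
 [ 12,   9,   9,  18],
 [ 12,   9,   9,  18]]
Now row reduce the product.
R2 ← R2 − R1: [0, 0, 0, 0]
R3 ← R3 − R1: [0, 0, 0, 0]
1 nonzero row, so rank(CB) = 1.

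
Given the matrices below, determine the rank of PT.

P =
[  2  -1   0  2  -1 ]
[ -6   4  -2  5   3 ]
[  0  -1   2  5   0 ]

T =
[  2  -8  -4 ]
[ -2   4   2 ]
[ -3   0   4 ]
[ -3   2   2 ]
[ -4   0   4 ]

3

First compute PT:
[[  4, -16, -10],
 [-41,  74,  46],
 [-19,   6,  16]]
Now row reduce the product.
R2 ← R2 + (41/4)·R1: [0, -90, -113/2]
R3 ← R3 + (19/4)·R1: [0, -70, -63/2]
R3 ← R3 − (7/9)·R2: [0, 0, 112/9]
3 nonzero rows, so rank(PT) = 3.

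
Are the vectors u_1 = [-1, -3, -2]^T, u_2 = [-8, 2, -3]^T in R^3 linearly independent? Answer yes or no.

Form the matrix with these vectors as rows and row reduce.
R2 ← R2 − (8)·R1: [0, 26, 13]
2 nonzero rows, so the 2 vectors span a space of dimension 2.
Since 2 = 2, the vectors are linearly independent.

yes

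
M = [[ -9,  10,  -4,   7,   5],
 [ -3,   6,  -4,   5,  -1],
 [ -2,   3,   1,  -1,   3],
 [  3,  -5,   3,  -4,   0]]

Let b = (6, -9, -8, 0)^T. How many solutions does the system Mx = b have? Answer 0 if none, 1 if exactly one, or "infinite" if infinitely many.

Row reduce the augmented matrix [M | b].
R2 ← R2 − (1/3)·R1: [0, 8/3, -8/3, 8/3, -8/3, -11]
R3 ← R3 − (2/9)·R1: [0, 7/9, 17/9, -23/9, 17/9, -28/3]
R4 ← R4 + (1/3)·R1: [0, -5/3, 5/3, -5/3, 5/3, 2]
R3 ← R3 − (7/24)·R2: [0, 0, 8/3, -10/3, 8/3, -49/8]
R4 ← R4 + (5/8)·R2: [0, 0, 0, 0, 0, -39/8]
The echelon form has 4 nonzero rows; the last pivot sits in the augmented column, so rank(M) = 3 but rank([M|b]) = 4.
Since the ranks differ, the system is inconsistent.
It has no solutions.

0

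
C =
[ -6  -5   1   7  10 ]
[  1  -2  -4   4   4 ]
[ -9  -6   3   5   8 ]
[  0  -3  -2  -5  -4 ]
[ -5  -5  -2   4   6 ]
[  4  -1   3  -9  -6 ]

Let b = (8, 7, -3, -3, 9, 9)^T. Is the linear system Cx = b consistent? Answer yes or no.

no

Row reduce the augmented matrix [C | b].
R2 ← R2 + (1/6)·R1: [0, -17/6, -23/6, 31/6, 17/3, 25/3]
R3 ← R3 − (3/2)·R1: [0, 3/2, 3/2, -11/2, -7, -15]
R5 ← R5 − (5/6)·R1: [0, -5/6, -17/6, -11/6, -7/3, 7/3]
R6 ← R6 + (2/3)·R1: [0, -13/3, 11/3, -13/3, 2/3, 43/3]
R3 ← R3 + (9/17)·R2: [0, 0, -9/17, -47/17, -4, -180/17]
R4 ← R4 − (18/17)·R2: [0, 0, 35/17, -178/17, -10, -201/17]
R5 ← R5 − (5/17)·R2: [0, 0, -29/17, -57/17, -4, -2/17]
R6 ← R6 − (26/17)·R2: [0, 0, 162/17, -208/17, -8, 27/17]
R4 ← R4 + (35/9)·R3: [0, 0, 0, -191/9, -230/9, -53]
R5 ← R5 − (29/9)·R3: [0, 0, 0, 50/9, 80/9, 34]
R6 ← R6 + (18)·R3: [0, 0, 0, -62, -80, -189]
R5 ← R5 + (50/191)·R4: [0, 0, 0, 0, 420/191, 3844/191]
R6 ← R6 − (558/191)·R4: [0, 0, 0, 0, -1020/191, -6525/191]
R6 ← R6 + (17/7)·R5: [0, 0, 0, 0, 0, 103/7]
The echelon form has 6 nonzero rows; the last pivot sits in the augmented column, so rank(C) = 5 but rank([C|b]) = 6.
Since the ranks differ, the system is inconsistent.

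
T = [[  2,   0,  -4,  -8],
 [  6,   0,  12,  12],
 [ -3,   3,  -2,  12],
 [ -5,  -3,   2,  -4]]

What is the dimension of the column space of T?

3

Row reduce to echelon form.
R2 ← R2 − (3)·R1: [0, 0, 24, 36]
R3 ← R3 + (3/2)·R1: [0, 3, -8, 0]
R4 ← R4 + (5/2)·R1: [0, -3, -8, -24]
Swap R2 ↔ R3
R4 ← R4 + R2: [0, 0, -16, -24]
R4 ← R4 + (2/3)·R3: [0, 0, 0, 0]
Echelon form has 3 nonzero rows, so rank(T) = 3.
The column space has dimension equal to the rank: 3.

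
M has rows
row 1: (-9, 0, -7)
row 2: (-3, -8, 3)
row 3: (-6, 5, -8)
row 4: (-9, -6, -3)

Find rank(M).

Row reduce to echelon form.
R2 ← R2 − (1/3)·R1: [0, -8, 16/3]
R3 ← R3 − (2/3)·R1: [0, 5, -10/3]
R4 ← R4 − R1: [0, -6, 4]
R3 ← R3 + (5/8)·R2: [0, 0, 0]
R4 ← R4 − (3/4)·R2: [0, 0, 0]
Echelon form has 2 nonzero rows, so rank(M) = 2.

2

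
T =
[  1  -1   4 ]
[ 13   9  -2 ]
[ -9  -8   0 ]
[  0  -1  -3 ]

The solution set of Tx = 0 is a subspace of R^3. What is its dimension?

Row reduce to echelon form.
R2 ← R2 − (13)·R1: [0, 22, -54]
R3 ← R3 + (9)·R1: [0, -17, 36]
R3 ← R3 + (17/22)·R2: [0, 0, -63/11]
R4 ← R4 + (1/22)·R2: [0, 0, -60/11]
R4 ← R4 − (20/21)·R3: [0, 0, 0]
3 nonzero rows, so rank(T) = 3.
T has 3 columns; by rank–nullity, nullity = 3 − 3 = 0.

0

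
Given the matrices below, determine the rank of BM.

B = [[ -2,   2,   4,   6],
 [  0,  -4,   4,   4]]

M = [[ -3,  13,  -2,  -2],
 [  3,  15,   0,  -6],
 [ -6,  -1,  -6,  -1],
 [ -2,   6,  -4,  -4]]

First compute BM:
[[-24,  36, -44, -36],
 [-44, -40, -40,   4]]
Now row reduce the product.
R2 ← R2 − (11/6)·R1: [0, -106, 122/3, 70]
2 nonzero rows, so rank(BM) = 2.

2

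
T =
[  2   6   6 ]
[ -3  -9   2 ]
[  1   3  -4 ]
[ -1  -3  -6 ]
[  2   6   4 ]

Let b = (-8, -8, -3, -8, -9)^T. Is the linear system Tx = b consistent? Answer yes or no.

no

Row reduce the augmented matrix [T | b].
R2 ← R2 + (3/2)·R1: [0, 0, 11, -20]
R3 ← R3 − (1/2)·R1: [0, 0, -7, 1]
R4 ← R4 + (1/2)·R1: [0, 0, -3, -12]
R5 ← R5 − R1: [0, 0, -2, -1]
R3 ← R3 + (7/11)·R2: [0, 0, 0, -129/11]
R4 ← R4 + (3/11)·R2: [0, 0, 0, -192/11]
R5 ← R5 + (2/11)·R2: [0, 0, 0, -51/11]
R4 ← R4 − (64/43)·R3: [0, 0, 0, 0]
R5 ← R5 − (17/43)·R3: [0, 0, 0, 0]
The echelon form has 3 nonzero rows; the last pivot sits in the augmented column, so rank(T) = 2 but rank([T|b]) = 3.
Since the ranks differ, the system is inconsistent.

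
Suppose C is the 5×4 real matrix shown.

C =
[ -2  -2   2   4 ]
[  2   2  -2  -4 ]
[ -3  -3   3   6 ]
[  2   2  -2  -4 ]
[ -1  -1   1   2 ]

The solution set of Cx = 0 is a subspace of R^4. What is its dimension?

3

Row reduce to echelon form.
R2 ← R2 + R1: [0, 0, 0, 0]
R3 ← R3 − (3/2)·R1: [0, 0, 0, 0]
R4 ← R4 + R1: [0, 0, 0, 0]
R5 ← R5 − (1/2)·R1: [0, 0, 0, 0]
1 nonzero row, so rank(C) = 1.
C has 4 columns; by rank–nullity, nullity = 4 − 1 = 3.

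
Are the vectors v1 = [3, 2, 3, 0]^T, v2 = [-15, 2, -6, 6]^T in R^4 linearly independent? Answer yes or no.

Form the matrix with these vectors as rows and row reduce.
R2 ← R2 + (5)·R1: [0, 12, 9, 6]
2 nonzero rows, so the 2 vectors span a space of dimension 2.
Since 2 = 2, the vectors are linearly independent.

yes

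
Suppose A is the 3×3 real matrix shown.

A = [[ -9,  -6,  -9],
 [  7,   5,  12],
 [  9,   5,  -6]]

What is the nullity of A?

1

Row reduce to echelon form.
R2 ← R2 + (7/9)·R1: [0, 1/3, 5]
R3 ← R3 + R1: [0, -1, -15]
R3 ← R3 + (3)·R2: [0, 0, 0]
2 nonzero rows, so rank(A) = 2.
A has 3 columns; by rank–nullity, nullity = 3 − 2 = 1.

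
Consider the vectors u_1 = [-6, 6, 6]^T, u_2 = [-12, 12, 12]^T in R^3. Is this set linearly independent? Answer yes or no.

no

Form the matrix with these vectors as rows and row reduce.
R2 ← R2 − (2)·R1: [0, 0, 0]
1 nonzero row, so the 2 vectors span a space of dimension 1.
Since 1 < 2, the vectors are linearly dependent.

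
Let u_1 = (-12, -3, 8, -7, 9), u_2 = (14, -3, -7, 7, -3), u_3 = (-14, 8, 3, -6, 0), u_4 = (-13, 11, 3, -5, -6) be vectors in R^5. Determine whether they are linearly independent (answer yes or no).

Form the matrix with these vectors as rows and row reduce.
R2 ← R2 + (7/6)·R1: [0, -13/2, 7/3, -7/6, 15/2]
R3 ← R3 − (7/6)·R1: [0, 23/2, -19/3, 13/6, -21/2]
R4 ← R4 − (13/12)·R1: [0, 57/4, -17/3, 31/12, -63/4]
R3 ← R3 + (23/13)·R2: [0, 0, -86/39, 4/39, 36/13]
R4 ← R4 + (57/26)·R2: [0, 0, -43/78, 1/39, 9/13]
R4 ← R4 − (1/4)·R3: [0, 0, 0, 0, 0]
3 nonzero rows, so the 4 vectors span a space of dimension 3.
Since 3 < 4, the vectors are linearly dependent.

no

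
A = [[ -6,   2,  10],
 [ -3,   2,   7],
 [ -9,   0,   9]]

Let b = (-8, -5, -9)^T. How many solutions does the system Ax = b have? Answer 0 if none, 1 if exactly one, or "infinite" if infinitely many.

infinite

Row reduce the augmented matrix [A | b].
R2 ← R2 − (1/2)·R1: [0, 1, 2, -1]
R3 ← R3 − (3/2)·R1: [0, -3, -6, 3]
R3 ← R3 + (3)·R2: [0, 0, 0, 0]
The echelon form has 2 nonzero rows, and every pivot lies in the first 3 columns, so rank(A) = rank([A|b]) = 2.
The system is consistent.
rank = 2 < 3 unknowns, so there are infinitely many solutions.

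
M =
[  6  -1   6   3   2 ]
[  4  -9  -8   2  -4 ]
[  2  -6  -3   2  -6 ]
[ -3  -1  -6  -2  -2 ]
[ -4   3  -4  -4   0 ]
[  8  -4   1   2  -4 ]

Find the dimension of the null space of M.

Row reduce to echelon form.
R2 ← R2 − (2/3)·R1: [0, -25/3, -12, 0, -16/3]
R3 ← R3 − (1/3)·R1: [0, -17/3, -5, 1, -20/3]
R4 ← R4 + (1/2)·R1: [0, -3/2, -3, -1/2, -1]
R5 ← R5 + (2/3)·R1: [0, 7/3, 0, -2, 4/3]
R6 ← R6 − (4/3)·R1: [0, -8/3, -7, -2, -20/3]
R3 ← R3 − (17/25)·R2: [0, 0, 79/25, 1, -76/25]
R4 ← R4 − (9/50)·R2: [0, 0, -21/25, -1/2, -1/25]
R5 ← R5 + (7/25)·R2: [0, 0, -84/25, -2, -4/25]
R6 ← R6 − (8/25)·R2: [0, 0, -79/25, -2, -124/25]
R4 ← R4 + (21/79)·R3: [0, 0, 0, -37/158, -67/79]
R5 ← R5 + (84/79)·R3: [0, 0, 0, -74/79, -268/79]
R6 ← R6 + R3: [0, 0, 0, -1, -8]
R5 ← R5 − (4)·R4: [0, 0, 0, 0, 0]
R6 ← R6 − (158/37)·R4: [0, 0, 0, 0, -162/37]
Swap R5 ↔ R6
5 nonzero rows, so rank(M) = 5.
M has 5 columns; by rank–nullity, nullity = 5 − 5 = 0.

0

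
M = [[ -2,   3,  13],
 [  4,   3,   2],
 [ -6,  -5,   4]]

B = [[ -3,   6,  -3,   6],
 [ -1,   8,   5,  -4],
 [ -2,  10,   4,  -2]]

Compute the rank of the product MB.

2

First compute MB:
[[-23, 142,  73, -50],
 [-19,  68,  11,   8],
 [ 15, -36,   9, -24]]
Now row reduce the product.
R2 ← R2 − (19/23)·R1: [0, -1134/23, -1134/23, 1134/23]
R3 ← R3 + (15/23)·R1: [0, 1302/23, 1302/23, -1302/23]
R3 ← R3 + (31/27)·R2: [0, 0, 0, 0]
2 nonzero rows, so rank(MB) = 2.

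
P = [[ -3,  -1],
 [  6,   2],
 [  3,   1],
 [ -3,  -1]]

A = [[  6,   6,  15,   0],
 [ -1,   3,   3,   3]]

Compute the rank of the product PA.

1

First compute PA:
[[-17, -21, -48,  -3],
 [ 34,  42,  96,   6],
 [ 17,  21,  48,   3],
 [-17, -21, -48,  -3]]
Now row reduce the product.
R2 ← R2 + (2)·R1: [0, 0, 0, 0]
R3 ← R3 + R1: [0, 0, 0, 0]
R4 ← R4 − R1: [0, 0, 0, 0]
1 nonzero row, so rank(PA) = 1.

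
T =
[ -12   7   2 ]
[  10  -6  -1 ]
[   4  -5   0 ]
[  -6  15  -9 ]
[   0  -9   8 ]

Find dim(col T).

3

Row reduce to echelon form.
R2 ← R2 + (5/6)·R1: [0, -1/6, 2/3]
R3 ← R3 + (1/3)·R1: [0, -8/3, 2/3]
R4 ← R4 − (1/2)·R1: [0, 23/2, -10]
R3 ← R3 − (16)·R2: [0, 0, -10]
R4 ← R4 + (69)·R2: [0, 0, 36]
R5 ← R5 − (54)·R2: [0, 0, -28]
R4 ← R4 + (18/5)·R3: [0, 0, 0]
R5 ← R5 − (14/5)·R3: [0, 0, 0]
Echelon form has 3 nonzero rows, so rank(T) = 3.
The column space has dimension equal to the rank: 3.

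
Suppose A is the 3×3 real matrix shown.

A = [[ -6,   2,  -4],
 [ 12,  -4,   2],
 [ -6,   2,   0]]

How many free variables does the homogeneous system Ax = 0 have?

Row reduce to echelon form.
R2 ← R2 + (2)·R1: [0, 0, -6]
R3 ← R3 − R1: [0, 0, 4]
R3 ← R3 + (2/3)·R2: [0, 0, 0]
2 nonzero rows, so rank(A) = 2.
A has 3 columns; by rank–nullity, nullity = 3 − 2 = 1.

1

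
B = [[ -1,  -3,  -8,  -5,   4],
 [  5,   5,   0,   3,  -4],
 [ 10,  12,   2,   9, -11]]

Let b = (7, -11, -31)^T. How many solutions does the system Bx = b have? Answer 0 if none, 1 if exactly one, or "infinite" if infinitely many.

Row reduce the augmented matrix [B | b].
R2 ← R2 + (5)·R1: [0, -10, -40, -22, 16, 24]
R3 ← R3 + (10)·R1: [0, -18, -78, -41, 29, 39]
R3 ← R3 − (9/5)·R2: [0, 0, -6, -7/5, 1/5, -21/5]
The echelon form has 3 nonzero rows, and every pivot lies in the first 5 columns, so rank(B) = rank([B|b]) = 3.
The system is consistent.
rank = 3 < 5 unknowns, so there are infinitely many solutions.

infinite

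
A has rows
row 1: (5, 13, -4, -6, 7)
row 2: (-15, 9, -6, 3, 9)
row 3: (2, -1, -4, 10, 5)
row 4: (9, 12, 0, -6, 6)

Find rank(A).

4

Row reduce to echelon form.
R2 ← R2 + (3)·R1: [0, 48, -18, -15, 30]
R3 ← R3 − (2/5)·R1: [0, -31/5, -12/5, 62/5, 11/5]
R4 ← R4 − (9/5)·R1: [0, -57/5, 36/5, 24/5, -33/5]
R3 ← R3 + (31/240)·R2: [0, 0, -189/40, 837/80, 243/40]
R4 ← R4 + (19/80)·R2: [0, 0, 117/40, 99/80, 21/40]
R4 ← R4 + (13/21)·R3: [0, 0, 0, 54/7, 30/7]
Echelon form has 4 nonzero rows, so rank(A) = 4.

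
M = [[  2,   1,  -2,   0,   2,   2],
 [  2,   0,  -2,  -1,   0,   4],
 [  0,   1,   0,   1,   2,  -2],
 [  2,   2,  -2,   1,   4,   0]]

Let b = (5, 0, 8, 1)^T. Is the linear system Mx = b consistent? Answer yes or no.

Row reduce the augmented matrix [M | b].
R2 ← R2 − R1: [0, -1, 0, -1, -2, 2, -5]
R4 ← R4 − R1: [0, 1, 0, 1, 2, -2, -4]
R3 ← R3 + R2: [0, 0, 0, 0, 0, 0, 3]
R4 ← R4 + R2: [0, 0, 0, 0, 0, 0, -9]
R4 ← R4 + (3)·R3: [0, 0, 0, 0, 0, 0, 0]
The echelon form has 3 nonzero rows; the last pivot sits in the augmented column, so rank(M) = 2 but rank([M|b]) = 3.
Since the ranks differ, the system is inconsistent.

no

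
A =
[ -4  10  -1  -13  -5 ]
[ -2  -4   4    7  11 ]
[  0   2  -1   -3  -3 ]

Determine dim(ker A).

3

Row reduce to echelon form.
R2 ← R2 − (1/2)·R1: [0, -9, 9/2, 27/2, 27/2]
R3 ← R3 + (2/9)·R2: [0, 0, 0, 0, 0]
2 nonzero rows, so rank(A) = 2.
A has 5 columns; by rank–nullity, nullity = 5 − 2 = 3.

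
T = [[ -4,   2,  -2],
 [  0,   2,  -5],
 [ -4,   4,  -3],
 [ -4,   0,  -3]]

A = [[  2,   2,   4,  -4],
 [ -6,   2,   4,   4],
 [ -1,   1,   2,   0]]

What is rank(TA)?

2

First compute TA:
[[-18,  -6, -12,  24],
 [ -7,  -1,  -2,   8],
 [-29,  -3,  -6,  32],
 [ -5, -11, -22,  16]]
Now row reduce the product.
R2 ← R2 − (7/18)·R1: [0, 4/3, 8/3, -4/3]
R3 ← R3 − (29/18)·R1: [0, 20/3, 40/3, -20/3]
R4 ← R4 − (5/18)·R1: [0, -28/3, -56/3, 28/3]
R3 ← R3 − (5)·R2: [0, 0, 0, 0]
R4 ← R4 + (7)·R2: [0, 0, 0, 0]
2 nonzero rows, so rank(TA) = 2.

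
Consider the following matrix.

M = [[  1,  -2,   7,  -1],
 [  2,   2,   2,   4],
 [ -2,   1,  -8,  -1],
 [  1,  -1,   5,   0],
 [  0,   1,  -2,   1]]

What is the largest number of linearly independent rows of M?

Row reduce to echelon form.
R2 ← R2 − (2)·R1: [0, 6, -12, 6]
R3 ← R3 + (2)·R1: [0, -3, 6, -3]
R4 ← R4 − R1: [0, 1, -2, 1]
R3 ← R3 + (1/2)·R2: [0, 0, 0, 0]
R4 ← R4 − (1/6)·R2: [0, 0, 0, 0]
R5 ← R5 − (1/6)·R2: [0, 0, 0, 0]
Echelon form has 2 nonzero rows, so rank(M) = 2.
The rank gives the maximum number of linearly independent rows: 2.

2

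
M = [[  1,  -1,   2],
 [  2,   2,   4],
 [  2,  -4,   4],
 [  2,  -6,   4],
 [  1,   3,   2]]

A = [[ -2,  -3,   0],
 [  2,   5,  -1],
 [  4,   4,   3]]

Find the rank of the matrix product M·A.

First compute MA:
[[  4,   0,   7],
 [ 16,  20,  10],
 [  4, -10,  16],
 [  0, -20,  18],
 [ 12,  20,   3]]
Now row reduce the product.
R2 ← R2 − (4)·R1: [0, 20, -18]
R3 ← R3 − R1: [0, -10, 9]
R5 ← R5 − (3)·R1: [0, 20, -18]
R3 ← R3 + (1/2)·R2: [0, 0, 0]
R4 ← R4 + R2: [0, 0, 0]
R5 ← R5 − R2: [0, 0, 0]
2 nonzero rows, so rank(MA) = 2.

2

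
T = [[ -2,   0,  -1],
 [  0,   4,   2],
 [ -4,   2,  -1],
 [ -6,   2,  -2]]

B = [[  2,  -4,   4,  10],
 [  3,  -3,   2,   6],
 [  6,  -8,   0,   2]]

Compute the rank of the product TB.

2

First compute TB:
[[-10,  16,  -8, -22],
 [ 24, -28,   8,  28],
 [ -8,  18, -12, -30],
 [-18,  34, -20, -52]]
Now row reduce the product.
R2 ← R2 + (12/5)·R1: [0, 52/5, -56/5, -124/5]
R3 ← R3 − (4/5)·R1: [0, 26/5, -28/5, -62/5]
R4 ← R4 − (9/5)·R1: [0, 26/5, -28/5, -62/5]
R3 ← R3 − (1/2)·R2: [0, 0, 0, 0]
R4 ← R4 − (1/2)·R2: [0, 0, 0, 0]
2 nonzero rows, so rank(TB) = 2.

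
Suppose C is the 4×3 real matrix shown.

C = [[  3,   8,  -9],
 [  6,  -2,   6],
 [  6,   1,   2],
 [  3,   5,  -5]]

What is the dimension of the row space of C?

2

Row reduce to echelon form.
R2 ← R2 − (2)·R1: [0, -18, 24]
R3 ← R3 − (2)·R1: [0, -15, 20]
R4 ← R4 − R1: [0, -3, 4]
R3 ← R3 − (5/6)·R2: [0, 0, 0]
R4 ← R4 − (1/6)·R2: [0, 0, 0]
Echelon form has 2 nonzero rows, so rank(C) = 2.
The row space has dimension equal to the rank: 2.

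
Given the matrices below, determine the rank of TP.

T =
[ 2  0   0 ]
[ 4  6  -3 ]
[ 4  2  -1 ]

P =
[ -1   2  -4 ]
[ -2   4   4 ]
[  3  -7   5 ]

First compute TP:
[[ -2,   4,  -8],
 [-25,  53,  -7],
 [-11,  23, -13]]
Now row reduce the product.
R2 ← R2 − (25/2)·R1: [0, 3, 93]
R3 ← R3 − (11/2)·R1: [0, 1, 31]
R3 ← R3 − (1/3)·R2: [0, 0, 0]
2 nonzero rows, so rank(TP) = 2.

2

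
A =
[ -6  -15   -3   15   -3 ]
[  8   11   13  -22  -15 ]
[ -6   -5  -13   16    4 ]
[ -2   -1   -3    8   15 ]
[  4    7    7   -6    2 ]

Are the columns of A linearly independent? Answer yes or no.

Row reduce A to echelon form.
R2 ← R2 + (4/3)·R1: [0, -9, 9, -2, -19]
R3 ← R3 − R1: [0, 10, -10, 1, 7]
R4 ← R4 − (1/3)·R1: [0, 4, -2, 3, 16]
R5 ← R5 + (2/3)·R1: [0, -3, 5, 4, 0]
R3 ← R3 + (10/9)·R2: [0, 0, 0, -11/9, -127/9]
R4 ← R4 + (4/9)·R2: [0, 0, 2, 19/9, 68/9]
R5 ← R5 − (1/3)·R2: [0, 0, 2, 14/3, 19/3]
Swap R3 ↔ R4
R5 ← R5 − R3: [0, 0, 0, 23/9, -11/9]
R5 ← R5 + (23/11)·R4: [0, 0, 0, 0, -338/11]
5 pivots among 5 columns.
Every column is a pivot column, so the columns are linearly independent.

yes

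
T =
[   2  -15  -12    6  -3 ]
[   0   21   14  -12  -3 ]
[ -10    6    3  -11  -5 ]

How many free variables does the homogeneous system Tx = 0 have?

2

Row reduce to echelon form.
R3 ← R3 + (5)·R1: [0, -69, -57, 19, -20]
R3 ← R3 + (23/7)·R2: [0, 0, -11, -143/7, -209/7]
3 nonzero rows, so rank(T) = 3.
T has 5 columns; by rank–nullity, nullity = 5 − 3 = 2.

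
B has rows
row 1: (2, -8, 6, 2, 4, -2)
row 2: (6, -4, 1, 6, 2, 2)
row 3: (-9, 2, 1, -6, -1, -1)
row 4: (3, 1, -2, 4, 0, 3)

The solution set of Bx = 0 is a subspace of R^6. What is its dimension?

2

Row reduce to echelon form.
R2 ← R2 − (3)·R1: [0, 20, -17, 0, -10, 8]
R3 ← R3 + (9/2)·R1: [0, -34, 28, 3, 17, -10]
R4 ← R4 − (3/2)·R1: [0, 13, -11, 1, -6, 6]
R3 ← R3 + (17/10)·R2: [0, 0, -9/10, 3, 0, 18/5]
R4 ← R4 − (13/20)·R2: [0, 0, 1/20, 1, 1/2, 4/5]
R4 ← R4 + (1/18)·R3: [0, 0, 0, 7/6, 1/2, 1]
4 nonzero rows, so rank(B) = 4.
B has 6 columns; by rank–nullity, nullity = 6 − 4 = 2.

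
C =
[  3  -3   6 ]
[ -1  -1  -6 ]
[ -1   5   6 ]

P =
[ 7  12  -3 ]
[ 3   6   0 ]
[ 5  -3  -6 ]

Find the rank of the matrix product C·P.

2

First compute CP:
[[ 42,   0, -45],
 [-40,   0,  39],
 [ 38,   0, -33]]
Now row reduce the product.
R2 ← R2 + (20/21)·R1: [0, 0, -27/7]
R3 ← R3 − (19/21)·R1: [0, 0, 54/7]
R3 ← R3 + (2)·R2: [0, 0, 0]
2 nonzero rows, so rank(CP) = 2.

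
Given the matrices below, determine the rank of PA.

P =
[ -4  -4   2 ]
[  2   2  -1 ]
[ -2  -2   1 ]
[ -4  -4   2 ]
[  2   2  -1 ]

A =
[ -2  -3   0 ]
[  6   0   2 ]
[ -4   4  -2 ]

1

First compute PA:
[[-24,  20, -12],
 [ 12, -10,   6],
 [-12,  10,  -6],
 [-24,  20, -12],
 [ 12, -10,   6]]
Now row reduce the product.
R2 ← R2 + (1/2)·R1: [0, 0, 0]
R3 ← R3 − (1/2)·R1: [0, 0, 0]
R4 ← R4 − R1: [0, 0, 0]
R5 ← R5 + (1/2)·R1: [0, 0, 0]
1 nonzero row, so rank(PA) = 1.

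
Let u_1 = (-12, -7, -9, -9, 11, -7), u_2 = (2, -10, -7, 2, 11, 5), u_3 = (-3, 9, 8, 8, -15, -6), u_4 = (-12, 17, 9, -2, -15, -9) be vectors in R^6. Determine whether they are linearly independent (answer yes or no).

Form the matrix with these vectors as rows and row reduce.
R2 ← R2 + (1/6)·R1: [0, -67/6, -17/2, 1/2, 77/6, 23/6]
R3 ← R3 − (1/4)·R1: [0, 43/4, 41/4, 41/4, -71/4, -17/4]
R4 ← R4 − R1: [0, 24, 18, 7, -26, -2]
R3 ← R3 + (129/134)·R2: [0, 0, 277/134, 719/67, -723/134, -75/134]
R4 ← R4 + (144/67)·R2: [0, 0, -18/67, 541/67, 106/67, 418/67]
R4 ← R4 + (36/277)·R3: [0, 0, 0, 2623/277, 244/277, 1708/277]
4 nonzero rows, so the 4 vectors span a space of dimension 4.
Since 4 = 4, the vectors are linearly independent.

yes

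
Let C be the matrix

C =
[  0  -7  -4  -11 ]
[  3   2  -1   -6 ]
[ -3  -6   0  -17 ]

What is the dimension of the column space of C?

Row reduce to echelon form.
Swap R1 ↔ R2
R3 ← R3 + R1: [0, -4, -1, -23]
R3 ← R3 − (4/7)·R2: [0, 0, 9/7, -117/7]
Echelon form has 3 nonzero rows, so rank(C) = 3.
The column space has dimension equal to the rank: 3.

3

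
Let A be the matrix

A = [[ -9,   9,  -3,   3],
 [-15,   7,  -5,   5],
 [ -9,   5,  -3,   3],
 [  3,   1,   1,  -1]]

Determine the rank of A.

Row reduce to echelon form.
R2 ← R2 − (5/3)·R1: [0, -8, 0, 0]
R3 ← R3 − R1: [0, -4, 0, 0]
R4 ← R4 + (1/3)·R1: [0, 4, 0, 0]
R3 ← R3 − (1/2)·R2: [0, 0, 0, 0]
R4 ← R4 + (1/2)·R2: [0, 0, 0, 0]
Echelon form has 2 nonzero rows, so rank(A) = 2.

2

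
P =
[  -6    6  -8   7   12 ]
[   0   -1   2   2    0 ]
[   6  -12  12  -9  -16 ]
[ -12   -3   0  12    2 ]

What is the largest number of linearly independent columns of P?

4

Row reduce to echelon form.
R3 ← R3 + R1: [0, -6, 4, -2, -4]
R4 ← R4 − (2)·R1: [0, -15, 16, -2, -22]
R3 ← R3 − (6)·R2: [0, 0, -8, -14, -4]
R4 ← R4 − (15)·R2: [0, 0, -14, -32, -22]
R4 ← R4 − (7/4)·R3: [0, 0, 0, -15/2, -15]
Echelon form has 4 nonzero rows, so rank(P) = 4.
The rank gives the maximum number of linearly independent columns: 4.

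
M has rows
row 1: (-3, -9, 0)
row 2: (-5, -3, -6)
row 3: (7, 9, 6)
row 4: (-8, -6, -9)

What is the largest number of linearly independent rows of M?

Row reduce to echelon form.
R2 ← R2 − (5/3)·R1: [0, 12, -6]
R3 ← R3 + (7/3)·R1: [0, -12, 6]
R4 ← R4 − (8/3)·R1: [0, 18, -9]
R3 ← R3 + R2: [0, 0, 0]
R4 ← R4 − (3/2)·R2: [0, 0, 0]
Echelon form has 2 nonzero rows, so rank(M) = 2.
The rank gives the maximum number of linearly independent rows: 2.

2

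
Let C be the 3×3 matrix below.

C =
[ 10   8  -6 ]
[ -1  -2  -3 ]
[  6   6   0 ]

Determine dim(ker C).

1

Row reduce to echelon form.
R2 ← R2 + (1/10)·R1: [0, -6/5, -18/5]
R3 ← R3 − (3/5)·R1: [0, 6/5, 18/5]
R3 ← R3 + R2: [0, 0, 0]
2 nonzero rows, so rank(C) = 2.
C has 3 columns; by rank–nullity, nullity = 3 − 2 = 1.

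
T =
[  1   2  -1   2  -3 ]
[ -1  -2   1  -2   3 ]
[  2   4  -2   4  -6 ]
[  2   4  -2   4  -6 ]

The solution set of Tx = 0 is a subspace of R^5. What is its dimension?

4

Row reduce to echelon form.
R2 ← R2 + R1: [0, 0, 0, 0, 0]
R3 ← R3 − (2)·R1: [0, 0, 0, 0, 0]
R4 ← R4 − (2)·R1: [0, 0, 0, 0, 0]
1 nonzero row, so rank(T) = 1.
T has 5 columns; by rank–nullity, nullity = 5 − 1 = 4.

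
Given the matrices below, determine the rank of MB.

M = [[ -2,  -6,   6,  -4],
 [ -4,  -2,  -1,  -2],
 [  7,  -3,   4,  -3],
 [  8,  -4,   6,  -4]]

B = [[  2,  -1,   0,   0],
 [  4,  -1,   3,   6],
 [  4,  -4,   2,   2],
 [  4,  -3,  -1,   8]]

First compute MB:
[[-20,  -4,  -2, -56],
 [-28,  16,  -6, -30],
 [  6, -11,   2, -34],
 [  8, -16,   4, -44]]
Now row reduce the product.
R2 ← R2 − (7/5)·R1: [0, 108/5, -16/5, 242/5]
R3 ← R3 + (3/10)·R1: [0, -61/5, 7/5, -254/5]
R4 ← R4 + (2/5)·R1: [0, -88/5, 16/5, -332/5]
R3 ← R3 + (61/108)·R2: [0, 0, -11/27, -1267/54]
R4 ← R4 + (22/27)·R2: [0, 0, 16/27, -728/27]
R4 ← R4 + (16/11)·R3: [0, 0, 0, -672/11]
4 nonzero rows, so rank(MB) = 4.

4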